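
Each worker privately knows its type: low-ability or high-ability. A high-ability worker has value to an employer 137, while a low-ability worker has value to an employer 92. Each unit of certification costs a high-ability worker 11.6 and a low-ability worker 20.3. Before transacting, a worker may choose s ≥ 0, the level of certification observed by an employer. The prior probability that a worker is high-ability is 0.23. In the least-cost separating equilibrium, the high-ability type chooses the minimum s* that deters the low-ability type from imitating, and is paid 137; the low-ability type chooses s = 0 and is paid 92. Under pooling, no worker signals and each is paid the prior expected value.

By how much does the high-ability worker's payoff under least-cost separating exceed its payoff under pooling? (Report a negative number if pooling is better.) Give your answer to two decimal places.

Least-cost separating signal: s* solves 92 = 137 − 20.3·s*, so s* = (137 − 92)/20.3 ≈ 2.2167.
High-ability type's separating payoff: 137 − 11.6 × s* = 137 − 11.6 × (137 − 92)/20.3 = 137 − 522/20.3 ≈ 111.2857.
Pooling payoff: 0.23 × 137 + 0.77 × 92 = 102.35.
Difference: 111.2857 − 102.35 = 8.9357, i.e. 8.94 to two decimal places.
The high-ability type prefers to separate.

8.94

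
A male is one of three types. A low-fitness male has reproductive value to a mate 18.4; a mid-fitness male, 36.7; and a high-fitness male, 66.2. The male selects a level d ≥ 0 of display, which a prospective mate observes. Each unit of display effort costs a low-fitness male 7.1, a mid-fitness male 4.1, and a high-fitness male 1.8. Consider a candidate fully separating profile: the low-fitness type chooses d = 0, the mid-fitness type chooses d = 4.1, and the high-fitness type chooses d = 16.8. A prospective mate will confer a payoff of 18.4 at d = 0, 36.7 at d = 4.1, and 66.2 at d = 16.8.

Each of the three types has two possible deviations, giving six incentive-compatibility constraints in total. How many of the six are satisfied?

Low-fitness (own payoff 18.4): to d=4.1 gives 36.7 − 7.1×4.1 = 7.59 → no gain ✓; to d=16.8 gives 66.2 − 7.1×16.8 = -53.08 → no gain ✓.
Mid-fitness (own payoff 36.7 − 4.1×4.1 = 19.89): to d=0 gives 18.4 → no gain ✓; to d=16.8 gives 66.2 − 4.1×16.8 = -2.68 → no gain ✓.
High-fitness (own payoff 66.2 − 1.8×16.8 = 35.96): to d=0 gives 18.4 → no gain ✓; to d=4.1 gives 36.7 − 1.8×4.1 = 29.32 → no gain ✓.
6 of the 6 constraints hold; this profile is a separating equilibrium.

6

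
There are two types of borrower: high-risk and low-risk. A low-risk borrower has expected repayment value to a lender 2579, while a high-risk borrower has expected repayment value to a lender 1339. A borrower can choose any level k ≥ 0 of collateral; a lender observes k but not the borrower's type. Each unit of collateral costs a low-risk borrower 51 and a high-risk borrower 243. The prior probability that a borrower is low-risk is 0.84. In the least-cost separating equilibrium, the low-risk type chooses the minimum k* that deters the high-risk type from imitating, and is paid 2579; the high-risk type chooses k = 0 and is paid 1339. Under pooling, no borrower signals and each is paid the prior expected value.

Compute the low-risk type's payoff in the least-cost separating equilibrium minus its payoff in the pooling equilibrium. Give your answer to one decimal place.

-61.8

Least-cost separating signal: k* solves 1339 = 2579 − 243·k*, so k* = (2579 − 1339)/243 ≈ 5.1029.
Low-risk type's separating payoff: 2579 − 51 × k* = 2579 − 51 × (2579 − 1339)/243 = 2579 − 63240/243 ≈ 2318.753.
Pooling payoff: 0.84 × 2579 + 0.16 × 1339 = 2380.6.
Difference: 2318.753 − 2380.6 = -61.847, i.e. -61.8 to one decimal place.
The low-risk type would prefer the pooling outcome.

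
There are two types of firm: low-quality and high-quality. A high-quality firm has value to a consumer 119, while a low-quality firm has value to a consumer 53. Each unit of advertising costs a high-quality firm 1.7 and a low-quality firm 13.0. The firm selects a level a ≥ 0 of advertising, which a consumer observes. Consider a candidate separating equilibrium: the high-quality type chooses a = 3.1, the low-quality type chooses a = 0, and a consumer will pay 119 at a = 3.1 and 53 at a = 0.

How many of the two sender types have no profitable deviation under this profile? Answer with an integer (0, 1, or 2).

Low-quality type: stay at 0 → 53; mimic → 119 − 13.0 × 3.1 = 78.7. IC fails (53 < 78.7).
High-quality type: signal → 119 − 1.7 × 3.1 = 113.73; deviate to 0 → 53. IC holds (113.73 ≥ 53).
1 of 2 constraints hold, so this profile is not an equilibrium.

1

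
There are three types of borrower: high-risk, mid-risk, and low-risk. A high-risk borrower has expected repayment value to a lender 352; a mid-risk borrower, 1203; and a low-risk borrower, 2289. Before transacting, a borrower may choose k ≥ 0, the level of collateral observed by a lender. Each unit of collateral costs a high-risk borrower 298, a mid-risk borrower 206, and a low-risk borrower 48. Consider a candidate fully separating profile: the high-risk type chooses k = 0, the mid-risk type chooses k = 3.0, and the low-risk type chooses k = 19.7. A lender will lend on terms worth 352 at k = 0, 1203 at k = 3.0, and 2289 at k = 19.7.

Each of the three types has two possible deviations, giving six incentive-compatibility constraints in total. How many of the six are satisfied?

6

Low-risk (own payoff 2289 − 48×19.7 = 1343.4): to k=0 gives 352 → no gain ✓; to k=3.0 gives 1203 − 48×3.0 = 1059 → no gain ✓.
High-risk (own payoff 352): to k=3.0 gives 1203 − 298×3.0 = 309 → no gain ✓; to k=19.7 gives 2289 − 298×19.7 = -3581.6 → no gain ✓.
Mid-risk (own payoff 1203 − 206×3.0 = 585): to k=0 gives 352 → no gain ✓; to k=19.7 gives 2289 − 206×19.7 = -1769.2 → no gain ✓.
6 of the 6 constraints hold; this profile is a separating equilibrium.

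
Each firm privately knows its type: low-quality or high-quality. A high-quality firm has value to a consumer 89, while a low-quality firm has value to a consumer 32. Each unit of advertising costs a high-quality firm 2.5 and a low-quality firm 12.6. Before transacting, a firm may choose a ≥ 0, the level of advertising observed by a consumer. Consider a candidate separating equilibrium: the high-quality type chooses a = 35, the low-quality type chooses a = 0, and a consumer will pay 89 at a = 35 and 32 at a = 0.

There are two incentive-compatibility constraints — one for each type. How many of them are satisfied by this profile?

Low-quality type: stay at 0 → 32; mimic → 89 − 12.6 × 35 = -352. IC holds (32 ≥ -352).
High-quality type: signal → 89 − 2.5 × 35 = 1.5; deviate to 0 → 32. IC fails (1.5 < 32).
1 of 2 constraints hold, so this profile is not an equilibrium.

1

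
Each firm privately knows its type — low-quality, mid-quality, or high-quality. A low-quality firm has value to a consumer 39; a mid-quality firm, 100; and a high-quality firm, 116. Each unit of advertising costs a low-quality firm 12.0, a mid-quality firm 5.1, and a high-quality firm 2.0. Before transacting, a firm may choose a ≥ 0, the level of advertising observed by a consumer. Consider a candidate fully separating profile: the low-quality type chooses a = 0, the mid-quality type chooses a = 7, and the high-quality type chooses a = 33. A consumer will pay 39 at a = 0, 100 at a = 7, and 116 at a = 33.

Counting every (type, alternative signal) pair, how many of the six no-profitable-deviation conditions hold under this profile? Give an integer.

Low-quality (own payoff 39): to a=7 gives 100 − 12.0×7 = 16 → no gain ✓; to a=33 gives 116 − 12.0×33 = -280 → no gain ✓.
Mid-quality (own payoff 100 − 5.1×7 = 64.3): to a=0 gives 39 → no gain ✓; to a=33 gives 116 − 5.1×33 = -52.3 → no gain ✓.
High-quality (own payoff 116 − 2.0×33 = 50): to a=0 gives 39 → no gain ✓; to a=7 gives 100 − 2.0×7 = 86 → profitable ✗.
5 of the 6 constraints hold; not an equilibrium.

5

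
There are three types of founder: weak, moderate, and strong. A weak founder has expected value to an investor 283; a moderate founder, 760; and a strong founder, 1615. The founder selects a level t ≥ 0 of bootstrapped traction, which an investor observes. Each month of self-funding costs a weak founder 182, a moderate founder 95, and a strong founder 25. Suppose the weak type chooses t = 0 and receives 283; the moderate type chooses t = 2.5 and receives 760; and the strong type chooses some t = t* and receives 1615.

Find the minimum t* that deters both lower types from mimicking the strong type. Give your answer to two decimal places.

11.50

Weak type (on-path payoff 283) won't mimic when 283 ≥ 1615 − 182·t*, i.e. t* ≥ 7.32.
Moderate type (on-path payoff 760 − 95×2.5 = 522.5) won't mimic when 522.5 ≥ 1615 − 95·t*, i.e. t* ≥ 11.50.
Both must hold, so t* = max(7.32, 11.50) = 11.50. The moderate type's constraint binds.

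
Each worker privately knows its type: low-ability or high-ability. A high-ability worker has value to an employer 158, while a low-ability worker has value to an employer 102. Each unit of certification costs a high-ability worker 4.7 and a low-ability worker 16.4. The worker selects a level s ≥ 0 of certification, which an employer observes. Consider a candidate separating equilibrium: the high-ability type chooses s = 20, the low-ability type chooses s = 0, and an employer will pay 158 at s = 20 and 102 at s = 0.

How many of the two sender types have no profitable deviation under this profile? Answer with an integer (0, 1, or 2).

High-ability type: signal → 158 − 4.7 × 20 = 64; deviate to 0 → 102. IC fails (64 < 102).
Low-ability type: stay at 0 → 102; mimic → 158 − 16.4 × 20 = -170. IC holds (102 ≥ -170).
1 of 2 constraints hold, so this profile is not an equilibrium.

1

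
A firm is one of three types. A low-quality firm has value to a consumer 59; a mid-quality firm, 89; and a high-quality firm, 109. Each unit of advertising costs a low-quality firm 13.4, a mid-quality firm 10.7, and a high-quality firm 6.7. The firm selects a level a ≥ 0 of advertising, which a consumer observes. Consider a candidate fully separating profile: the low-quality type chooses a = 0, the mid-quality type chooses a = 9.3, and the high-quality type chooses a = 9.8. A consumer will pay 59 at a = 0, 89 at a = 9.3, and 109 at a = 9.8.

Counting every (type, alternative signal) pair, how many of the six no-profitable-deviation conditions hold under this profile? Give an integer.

Low-quality (own payoff 59): to a=9.3 gives 89 − 13.4×9.3 = -35.62 → no gain ✓; to a=9.8 gives 109 − 13.4×9.8 = -22.32 → no gain ✓.
High-quality (own payoff 109 − 6.7×9.8 = 43.34): to a=0 gives 59 → profitable ✗; to a=9.3 gives 89 − 6.7×9.3 = 26.69 → no gain ✓.
Mid-quality (own payoff 89 − 10.7×9.3 = -10.51): to a=0 gives 59 → profitable ✗; to a=9.8 gives 109 − 10.7×9.8 = 4.14 → profitable ✗.
3 of the 6 constraints hold; not an equilibrium.

3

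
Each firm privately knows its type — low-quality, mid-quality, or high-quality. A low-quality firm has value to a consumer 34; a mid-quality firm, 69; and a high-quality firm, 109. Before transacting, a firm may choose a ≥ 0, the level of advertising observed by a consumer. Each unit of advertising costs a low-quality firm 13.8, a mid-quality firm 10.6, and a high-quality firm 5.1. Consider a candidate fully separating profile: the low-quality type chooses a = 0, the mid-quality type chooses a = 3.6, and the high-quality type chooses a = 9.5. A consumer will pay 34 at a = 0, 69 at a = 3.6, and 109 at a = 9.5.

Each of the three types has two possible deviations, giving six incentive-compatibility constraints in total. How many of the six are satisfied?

5

Mid-quality (own payoff 69 − 10.6×3.6 = 30.84): to a=0 gives 34 → profitable ✗; to a=9.5 gives 109 − 10.6×9.5 = 8.3 → no gain ✓.
Low-quality (own payoff 34): to a=3.6 gives 69 − 13.8×3.6 = 19.32 → no gain ✓; to a=9.5 gives 109 − 13.8×9.5 = -22.1 → no gain ✓.
High-quality (own payoff 109 − 5.1×9.5 = 60.55): to a=0 gives 34 → no gain ✓; to a=3.6 gives 69 − 5.1×3.6 = 50.64 → no gain ✓.
5 of the 6 constraints hold; not an equilibrium.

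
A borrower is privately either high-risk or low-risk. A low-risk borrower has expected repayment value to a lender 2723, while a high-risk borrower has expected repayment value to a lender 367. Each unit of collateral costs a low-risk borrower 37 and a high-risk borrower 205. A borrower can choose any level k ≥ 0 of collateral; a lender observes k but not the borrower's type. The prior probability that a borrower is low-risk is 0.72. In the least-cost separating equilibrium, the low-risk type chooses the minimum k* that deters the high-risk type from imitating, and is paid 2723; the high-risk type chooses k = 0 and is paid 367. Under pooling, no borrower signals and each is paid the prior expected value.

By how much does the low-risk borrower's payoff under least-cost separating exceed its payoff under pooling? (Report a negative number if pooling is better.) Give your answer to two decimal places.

Least-cost separating signal: k* solves 367 = 2723 − 205·k*, so k* = (2723 − 367)/205 ≈ 11.4927.
Low-risk type's separating payoff: 2723 − 37 × k* = 2723 − 37 × (2723 − 367)/205 = 2723 − 87172/205 ≈ 2297.7707.
Pooling payoff: 0.72 × 2723 + 0.28 × 367 = 2063.32.
Difference: 2297.7707 − 2063.32 = 234.4507, i.e. 234.45 to two decimal places.
The low-risk type prefers to separate.

234.45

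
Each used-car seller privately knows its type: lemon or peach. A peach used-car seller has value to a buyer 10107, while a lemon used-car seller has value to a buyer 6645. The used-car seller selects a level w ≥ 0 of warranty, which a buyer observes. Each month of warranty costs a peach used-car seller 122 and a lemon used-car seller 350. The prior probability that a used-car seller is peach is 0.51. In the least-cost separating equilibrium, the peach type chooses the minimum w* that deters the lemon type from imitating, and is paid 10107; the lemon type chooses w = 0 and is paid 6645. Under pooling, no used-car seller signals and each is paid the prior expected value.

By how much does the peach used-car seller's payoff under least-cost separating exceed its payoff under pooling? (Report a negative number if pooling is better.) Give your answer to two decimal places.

489.63

Least-cost separating signal: w* solves 6645 = 10107 − 350·w*, so w* = (10107 − 6645)/350 ≈ 9.8914.
Peach type's separating payoff: 10107 − 122 × w* = 10107 − 122 × (10107 − 6645)/350 = 10107 − 422364/350 ≈ 8900.2457.
Pooling payoff: 0.51 × 10107 + 0.49 × 6645 = 8410.62.
Difference: 8900.2457 − 8410.62 = 489.6257, i.e. 489.63 to two decimal places.
The peach type prefers to separate.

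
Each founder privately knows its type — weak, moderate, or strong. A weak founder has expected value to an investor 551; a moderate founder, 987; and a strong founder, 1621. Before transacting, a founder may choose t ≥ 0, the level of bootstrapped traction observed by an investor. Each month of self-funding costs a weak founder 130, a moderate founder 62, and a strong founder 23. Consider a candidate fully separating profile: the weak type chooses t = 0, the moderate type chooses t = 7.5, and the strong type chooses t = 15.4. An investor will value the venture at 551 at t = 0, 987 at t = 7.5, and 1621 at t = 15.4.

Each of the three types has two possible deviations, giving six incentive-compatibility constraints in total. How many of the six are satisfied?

4

Moderate (own payoff 987 − 62×7.5 = 522): to t=0 gives 551 → profitable ✗; to t=15.4 gives 1621 − 62×15.4 = 666.2 → profitable ✗.
Weak (own payoff 551): to t=7.5 gives 987 − 130×7.5 = 12 → no gain ✓; to t=15.4 gives 1621 − 130×15.4 = -381 → no gain ✓.
Strong (own payoff 1621 − 23×15.4 = 1266.8): to t=0 gives 551 → no gain ✓; to t=7.5 gives 987 − 23×7.5 = 814.5 → no gain ✓.
4 of the 6 constraints hold; not an equilibrium.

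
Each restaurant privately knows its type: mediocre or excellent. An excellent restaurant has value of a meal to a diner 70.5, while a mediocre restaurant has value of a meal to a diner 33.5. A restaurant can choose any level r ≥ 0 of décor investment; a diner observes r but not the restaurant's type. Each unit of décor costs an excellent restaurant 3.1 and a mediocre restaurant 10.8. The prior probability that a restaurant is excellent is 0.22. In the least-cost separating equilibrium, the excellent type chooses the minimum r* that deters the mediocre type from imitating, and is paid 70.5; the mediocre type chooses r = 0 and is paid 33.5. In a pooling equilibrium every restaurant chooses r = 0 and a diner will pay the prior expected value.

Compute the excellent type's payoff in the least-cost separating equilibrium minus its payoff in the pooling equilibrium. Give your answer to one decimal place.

Least-cost separating signal: r* solves 33.5 = 70.5 − 10.8·r*, so r* = (70.5 − 33.5)/10.8 ≈ 3.4259.
Excellent type's separating payoff: 70.5 − 3.1 × r* = 70.5 − 3.1 × (70.5 − 33.5)/10.8 = 70.5 − 114.7/10.8 ≈ 59.880.
Pooling payoff: 0.22 × 70.5 + 0.78 × 33.5 = 41.64.
Difference: 59.880 − 41.64 = 18.24, i.e. 18.2 to one decimal place.
The excellent type prefers to separate.

18.2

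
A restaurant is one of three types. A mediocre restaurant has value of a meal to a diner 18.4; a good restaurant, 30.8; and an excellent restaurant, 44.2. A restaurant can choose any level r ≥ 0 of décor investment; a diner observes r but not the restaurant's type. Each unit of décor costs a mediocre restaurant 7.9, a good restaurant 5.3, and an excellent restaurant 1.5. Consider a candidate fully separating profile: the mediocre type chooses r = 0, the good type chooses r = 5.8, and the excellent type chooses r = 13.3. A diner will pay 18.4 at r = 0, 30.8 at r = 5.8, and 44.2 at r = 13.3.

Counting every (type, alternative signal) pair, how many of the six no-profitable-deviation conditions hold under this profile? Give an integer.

Mediocre (own payoff 18.4): to r=5.8 gives 30.8 − 7.9×5.8 = -15.02 → no gain ✓; to r=13.3 gives 44.2 − 7.9×13.3 = -60.87 → no gain ✓.
Excellent (own payoff 44.2 − 1.5×13.3 = 24.25): to r=0 gives 18.4 → no gain ✓; to r=5.8 gives 30.8 − 1.5×5.8 = 22.1 → no gain ✓.
Good (own payoff 30.8 − 5.3×5.8 = 0.06): to r=0 gives 18.4 → profitable ✗; to r=13.3 gives 44.2 − 5.3×13.3 = -26.29 → no gain ✓.
5 of the 6 constraints hold; not an equilibrium.

5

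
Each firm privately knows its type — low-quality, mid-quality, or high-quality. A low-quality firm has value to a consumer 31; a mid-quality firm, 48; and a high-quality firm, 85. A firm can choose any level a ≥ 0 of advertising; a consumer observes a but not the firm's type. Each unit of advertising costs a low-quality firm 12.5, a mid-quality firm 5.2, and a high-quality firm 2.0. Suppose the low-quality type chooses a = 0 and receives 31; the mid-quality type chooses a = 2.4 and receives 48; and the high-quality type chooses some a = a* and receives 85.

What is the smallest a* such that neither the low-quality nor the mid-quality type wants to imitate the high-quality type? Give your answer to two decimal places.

Mid-quality type (on-path payoff 48 − 5.2×2.4 = 35.52) won't mimic when 35.52 ≥ 85 − 5.2·a*, i.e. a* ≥ 9.52.
Low-quality type (on-path payoff 31) won't mimic when 31 ≥ 85 − 12.5·a*, i.e. a* ≥ 4.32.
Both must hold, so a* = max(4.32, 9.52) = 9.52. The mid-quality type's constraint binds.

9.52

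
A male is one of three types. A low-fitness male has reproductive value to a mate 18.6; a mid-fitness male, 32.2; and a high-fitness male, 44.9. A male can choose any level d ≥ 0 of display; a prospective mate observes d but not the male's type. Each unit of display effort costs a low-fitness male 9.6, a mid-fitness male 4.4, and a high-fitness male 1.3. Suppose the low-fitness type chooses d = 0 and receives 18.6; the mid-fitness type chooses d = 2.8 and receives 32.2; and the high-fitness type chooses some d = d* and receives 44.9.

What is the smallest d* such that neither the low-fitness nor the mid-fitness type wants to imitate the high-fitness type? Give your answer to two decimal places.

5.69

Mid-fitness type (on-path payoff 32.2 − 4.4×2.8 = 19.88) won't mimic when 19.88 ≥ 44.9 − 4.4·d*, i.e. d* ≥ 5.69.
Low-fitness type (on-path payoff 18.6) won't mimic when 18.6 ≥ 44.9 − 9.6·d*, i.e. d* ≥ 2.74.
Both must hold, so d* = max(2.74, 5.69) = 5.69. The mid-fitness type's constraint binds.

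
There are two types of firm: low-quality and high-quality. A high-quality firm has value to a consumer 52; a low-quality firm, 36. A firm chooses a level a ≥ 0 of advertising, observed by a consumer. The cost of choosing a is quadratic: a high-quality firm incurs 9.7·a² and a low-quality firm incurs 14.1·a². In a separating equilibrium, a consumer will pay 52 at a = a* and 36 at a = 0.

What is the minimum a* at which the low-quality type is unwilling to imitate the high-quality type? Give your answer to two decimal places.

1.07

The low-quality type at a = 0 receives 36; imitating at a* yields 52 − 14.1·a*².
Indifference: 36 = 52 − 14.1·a*², so a*² = (52 − 36) / 14.1 ≈ 1.1348.
a* = √1.1348 ≈ 1.07.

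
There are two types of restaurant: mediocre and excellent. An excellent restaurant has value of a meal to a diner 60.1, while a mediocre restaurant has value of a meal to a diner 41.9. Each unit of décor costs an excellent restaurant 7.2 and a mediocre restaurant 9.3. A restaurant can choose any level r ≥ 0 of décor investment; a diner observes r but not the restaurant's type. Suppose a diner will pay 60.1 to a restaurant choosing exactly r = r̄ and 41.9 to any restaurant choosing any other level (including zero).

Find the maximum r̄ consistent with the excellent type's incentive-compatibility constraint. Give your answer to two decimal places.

2.53

Choosing r̄ yields the excellent type 60.1 − 7.2·r̄; choosing zero yields 41.9.
The excellent type is indifferent at 60.1 − 7.2·r̄ = 41.9, i.e. r̄ = (60.1 − 41.9) / 7.2 ≈ 2.53.
For any r̄ above 2.53 the excellent type would rather pool at zero, so separation collapses.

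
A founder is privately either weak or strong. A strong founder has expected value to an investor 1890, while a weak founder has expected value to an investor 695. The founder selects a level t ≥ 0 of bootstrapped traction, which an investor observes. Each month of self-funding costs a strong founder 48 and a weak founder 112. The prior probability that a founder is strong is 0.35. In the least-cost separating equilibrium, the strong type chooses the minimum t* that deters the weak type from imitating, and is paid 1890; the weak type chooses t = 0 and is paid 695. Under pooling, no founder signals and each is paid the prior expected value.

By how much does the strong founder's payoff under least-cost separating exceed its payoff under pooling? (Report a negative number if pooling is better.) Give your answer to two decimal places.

264.61

Least-cost separating signal: t* solves 695 = 1890 − 112·t*, so t* = (1890 − 695)/112 ≈ 10.6696.
Strong type's separating payoff: 1890 − 48 × t* = 1890 − 48 × (1890 − 695)/112 = 1890 − 57360/112 ≈ 1377.8571.
Pooling payoff: 0.35 × 1890 + 0.65 × 695 = 1113.25.
Difference: 1377.8571 − 1113.25 = 264.6071, i.e. 264.61 to two decimal places.
The strong type prefers to separate.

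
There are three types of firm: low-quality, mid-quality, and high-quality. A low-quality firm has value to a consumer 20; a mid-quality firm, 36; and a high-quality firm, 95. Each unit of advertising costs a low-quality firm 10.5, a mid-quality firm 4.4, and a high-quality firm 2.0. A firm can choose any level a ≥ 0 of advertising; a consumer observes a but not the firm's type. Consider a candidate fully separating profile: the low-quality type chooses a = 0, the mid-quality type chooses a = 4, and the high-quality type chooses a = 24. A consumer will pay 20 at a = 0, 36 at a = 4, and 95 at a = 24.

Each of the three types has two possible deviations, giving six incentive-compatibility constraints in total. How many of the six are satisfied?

Low-quality (own payoff 20): to a=4 gives 36 − 10.5×4 = -6 → no gain ✓; to a=24 gives 95 − 10.5×24 = -157 → no gain ✓.
High-quality (own payoff 95 − 2.0×24 = 47): to a=0 gives 20 → no gain ✓; to a=4 gives 36 − 2.0×4 = 28 → no gain ✓.
Mid-quality (own payoff 36 − 4.4×4 = 18.4): to a=0 gives 20 → profitable ✗; to a=24 gives 95 − 4.4×24 = -10.6 → no gain ✓.
5 of the 6 constraints hold; not an equilibrium.

5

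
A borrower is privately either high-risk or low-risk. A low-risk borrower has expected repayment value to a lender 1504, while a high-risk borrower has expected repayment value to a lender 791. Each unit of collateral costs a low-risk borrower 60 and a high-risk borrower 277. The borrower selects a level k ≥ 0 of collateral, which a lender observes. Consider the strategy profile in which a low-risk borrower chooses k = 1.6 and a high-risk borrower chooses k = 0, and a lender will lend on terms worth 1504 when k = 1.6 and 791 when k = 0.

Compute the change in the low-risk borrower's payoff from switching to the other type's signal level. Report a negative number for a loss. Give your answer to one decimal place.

Playing k = 1.6 the low-risk borrower receives 1504 − 60 × 1.6 = 1408.
Deviating to k = 0 yields 791 instead.
Gain from deviating: 791 − 1408 = -617.0.
The gain is negative, so the low-risk type's incentive-compatibility constraint is satisfied.

-617.0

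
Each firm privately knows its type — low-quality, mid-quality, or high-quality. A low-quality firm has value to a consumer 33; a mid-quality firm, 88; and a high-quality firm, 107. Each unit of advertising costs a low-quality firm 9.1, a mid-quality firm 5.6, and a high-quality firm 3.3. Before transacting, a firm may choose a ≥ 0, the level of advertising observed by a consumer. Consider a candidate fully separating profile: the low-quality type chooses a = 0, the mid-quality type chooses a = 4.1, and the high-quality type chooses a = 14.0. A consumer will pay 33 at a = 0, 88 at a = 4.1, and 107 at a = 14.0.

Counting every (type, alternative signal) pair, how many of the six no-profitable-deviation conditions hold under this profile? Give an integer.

4

Low-quality (own payoff 33): to a=4.1 gives 88 − 9.1×4.1 = 50.69 → profitable ✗; to a=14.0 gives 107 − 9.1×14.0 = -20.4 → no gain ✓.
Mid-quality (own payoff 88 − 5.6×4.1 = 65.04): to a=0 gives 33 → no gain ✓; to a=14.0 gives 107 − 5.6×14.0 = 28.6 → no gain ✓.
High-quality (own payoff 107 − 3.3×14.0 = 60.8): to a=0 gives 33 → no gain ✓; to a=4.1 gives 88 − 3.3×4.1 = 74.47 → profitable ✗.
4 of the 6 constraints hold; not an equilibrium.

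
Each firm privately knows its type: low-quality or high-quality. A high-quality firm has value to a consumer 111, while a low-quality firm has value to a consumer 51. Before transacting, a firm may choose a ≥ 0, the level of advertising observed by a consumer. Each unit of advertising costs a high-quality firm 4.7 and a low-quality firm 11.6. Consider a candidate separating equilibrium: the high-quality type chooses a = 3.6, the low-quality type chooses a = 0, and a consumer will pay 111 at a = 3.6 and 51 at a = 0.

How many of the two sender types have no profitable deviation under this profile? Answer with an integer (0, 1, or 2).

Low-quality type: stay at 0 → 51; mimic → 111 − 11.6 × 3.6 = 69.24. IC fails (51 < 69.24).
High-quality type: signal → 111 − 4.7 × 3.6 = 94.08; deviate to 0 → 51. IC holds (94.08 ≥ 51).
1 of 2 constraints hold, so this profile is not an equilibrium.

1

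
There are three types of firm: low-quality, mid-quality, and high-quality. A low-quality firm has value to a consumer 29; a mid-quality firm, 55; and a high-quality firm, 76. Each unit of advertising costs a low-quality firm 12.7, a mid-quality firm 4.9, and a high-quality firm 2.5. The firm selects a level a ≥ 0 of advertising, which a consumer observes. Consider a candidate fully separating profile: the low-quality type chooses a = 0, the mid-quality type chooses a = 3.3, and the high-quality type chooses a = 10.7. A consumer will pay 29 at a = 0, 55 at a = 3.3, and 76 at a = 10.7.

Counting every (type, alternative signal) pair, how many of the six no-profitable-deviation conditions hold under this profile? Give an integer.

Low-quality (own payoff 29): to a=3.3 gives 55 − 12.7×3.3 = 13.09 → no gain ✓; to a=10.7 gives 76 − 12.7×10.7 = -59.89 → no gain ✓.
Mid-quality (own payoff 55 − 4.9×3.3 = 38.83): to a=0 gives 29 → no gain ✓; to a=10.7 gives 76 − 4.9×10.7 = 23.57 → no gain ✓.
High-quality (own payoff 76 − 2.5×10.7 = 49.25): to a=0 gives 29 → no gain ✓; to a=3.3 gives 55 − 2.5×3.3 = 46.75 → no gain ✓.
6 of the 6 constraints hold; this profile is a separating equilibrium.

6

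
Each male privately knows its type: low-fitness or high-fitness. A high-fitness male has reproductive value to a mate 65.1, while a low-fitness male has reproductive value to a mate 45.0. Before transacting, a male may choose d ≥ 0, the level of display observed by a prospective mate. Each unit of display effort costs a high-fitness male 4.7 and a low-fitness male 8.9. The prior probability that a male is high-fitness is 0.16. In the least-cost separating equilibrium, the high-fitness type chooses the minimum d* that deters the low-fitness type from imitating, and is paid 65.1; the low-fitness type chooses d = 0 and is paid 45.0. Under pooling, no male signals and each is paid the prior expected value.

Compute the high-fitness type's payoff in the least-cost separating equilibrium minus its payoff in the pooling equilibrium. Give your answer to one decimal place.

6.3

Least-cost separating signal: d* solves 45.0 = 65.1 − 8.9·d*, so d* = (65.1 − 45.0)/8.9 ≈ 2.2584.
High-fitness type's separating payoff: 65.1 − 4.7 × d* = 65.1 − 4.7 × (65.1 − 45.0)/8.9 = 65.1 − 94.47/8.9 ≈ 54.485.
Pooling payoff: 0.16 × 65.1 + 0.84 × 45.0 = 48.216.
Difference: 54.485 − 48.216 = 6.269, i.e. 6.3 to one decimal place.
The high-fitness type prefers to separate.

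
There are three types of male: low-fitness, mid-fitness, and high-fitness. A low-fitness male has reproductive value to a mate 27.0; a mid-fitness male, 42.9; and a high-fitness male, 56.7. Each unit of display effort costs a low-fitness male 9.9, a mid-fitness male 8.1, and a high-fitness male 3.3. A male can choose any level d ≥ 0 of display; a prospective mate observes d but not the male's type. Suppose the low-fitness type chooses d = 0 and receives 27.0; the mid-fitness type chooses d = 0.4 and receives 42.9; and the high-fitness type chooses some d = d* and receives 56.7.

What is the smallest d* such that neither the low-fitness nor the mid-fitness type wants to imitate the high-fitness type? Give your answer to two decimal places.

Low-fitness type (on-path payoff 27.0) won't mimic when 27.0 ≥ 56.7 − 9.9·d*, i.e. d* ≥ 3.00.
Mid-fitness type (on-path payoff 42.9 − 8.1×0.4 = 39.66) won't mimic when 39.66 ≥ 56.7 − 8.1·d*, i.e. d* ≥ 2.10.
Both must hold, so d* = max(3.00, 2.10) = 3.00. The low-fitness type's constraint binds.

3.00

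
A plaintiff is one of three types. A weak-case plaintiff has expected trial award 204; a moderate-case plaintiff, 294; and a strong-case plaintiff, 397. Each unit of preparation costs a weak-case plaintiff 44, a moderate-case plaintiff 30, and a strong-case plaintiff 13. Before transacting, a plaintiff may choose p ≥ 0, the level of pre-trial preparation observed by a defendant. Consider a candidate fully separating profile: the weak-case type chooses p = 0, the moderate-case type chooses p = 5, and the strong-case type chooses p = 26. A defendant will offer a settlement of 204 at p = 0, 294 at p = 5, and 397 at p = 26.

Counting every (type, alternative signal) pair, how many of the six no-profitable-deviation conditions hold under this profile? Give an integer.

Strong-case (own payoff 397 − 13×26 = 59): to p=0 gives 204 → profitable ✗; to p=5 gives 294 − 13×5 = 229 → profitable ✗.
Weak-case (own payoff 204): to p=5 gives 294 − 44×5 = 74 → no gain ✓; to p=26 gives 397 − 44×26 = -747 → no gain ✓.
Moderate-case (own payoff 294 − 30×5 = 144): to p=0 gives 204 → profitable ✗; to p=26 gives 397 − 30×26 = -383 → no gain ✓.
3 of the 6 constraints hold; not an equilibrium.

3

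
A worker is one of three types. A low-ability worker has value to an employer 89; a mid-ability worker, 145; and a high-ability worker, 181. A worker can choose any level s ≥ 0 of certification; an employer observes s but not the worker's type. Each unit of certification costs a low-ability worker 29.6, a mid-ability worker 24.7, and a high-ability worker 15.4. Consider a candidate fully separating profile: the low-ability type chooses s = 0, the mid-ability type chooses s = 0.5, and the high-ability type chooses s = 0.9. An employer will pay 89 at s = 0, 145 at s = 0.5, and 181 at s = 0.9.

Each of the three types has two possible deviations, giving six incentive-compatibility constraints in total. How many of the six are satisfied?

3

High-ability (own payoff 181 − 15.4×0.9 = 167.14): to s=0 gives 89 → no gain ✓; to s=0.5 gives 145 − 15.4×0.5 = 137.3 → no gain ✓.
Mid-ability (own payoff 145 − 24.7×0.5 = 132.65): to s=0 gives 89 → no gain ✓; to s=0.9 gives 181 − 24.7×0.9 = 158.77 → profitable ✗.
Low-ability (own payoff 89): to s=0.5 gives 145 − 29.6×0.5 = 130.2 → profitable ✗; to s=0.9 gives 181 − 29.6×0.9 = 154.36 → profitable ✗.
3 of the 6 constraints hold; not an equilibrium.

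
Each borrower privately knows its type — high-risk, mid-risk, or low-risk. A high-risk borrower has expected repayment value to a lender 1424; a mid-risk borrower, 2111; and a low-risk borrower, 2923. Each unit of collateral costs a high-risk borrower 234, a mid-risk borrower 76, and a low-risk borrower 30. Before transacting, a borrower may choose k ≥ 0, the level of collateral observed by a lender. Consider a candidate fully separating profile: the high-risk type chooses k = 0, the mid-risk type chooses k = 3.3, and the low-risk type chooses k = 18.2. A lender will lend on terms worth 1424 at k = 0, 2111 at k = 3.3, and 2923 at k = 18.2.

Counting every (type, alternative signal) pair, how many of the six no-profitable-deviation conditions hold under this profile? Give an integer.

6

Mid-risk (own payoff 2111 − 76×3.3 = 1860.2): to k=0 gives 1424 → no gain ✓; to k=18.2 gives 2923 − 76×18.2 = 1539.8 → no gain ✓.
Low-risk (own payoff 2923 − 30×18.2 = 2377): to k=0 gives 1424 → no gain ✓; to k=3.3 gives 2111 − 30×3.3 = 2012 → no gain ✓.
High-risk (own payoff 1424): to k=3.3 gives 2111 − 234×3.3 = 1338.8 → no gain ✓; to k=18.2 gives 2923 − 234×18.2 = -1335.8 → no gain ✓.
6 of the 6 constraints hold; this profile is a separating equilibrium.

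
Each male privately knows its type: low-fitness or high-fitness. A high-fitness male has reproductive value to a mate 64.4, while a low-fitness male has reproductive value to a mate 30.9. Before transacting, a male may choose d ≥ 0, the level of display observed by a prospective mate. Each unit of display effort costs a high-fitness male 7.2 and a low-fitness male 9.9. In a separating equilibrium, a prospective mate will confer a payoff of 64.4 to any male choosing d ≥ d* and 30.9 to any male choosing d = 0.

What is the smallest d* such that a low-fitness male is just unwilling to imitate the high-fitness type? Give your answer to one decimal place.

A low-fitness male choosing d = 0 receives 30.9.
Imitating at d* instead would pay 64.4 at cost 9.9·d*, netting 64.4 − 9.9·d*.
Indifference: 30.9 = 64.4 − 9.9·d*, so d* = (64.4 − 30.9) / 9.9 ≈ 3.4.
At d* the low-fitness type's incentive constraint just binds; the high-fitness type strictly prefers d* since its per-unit cost is lower.

3.4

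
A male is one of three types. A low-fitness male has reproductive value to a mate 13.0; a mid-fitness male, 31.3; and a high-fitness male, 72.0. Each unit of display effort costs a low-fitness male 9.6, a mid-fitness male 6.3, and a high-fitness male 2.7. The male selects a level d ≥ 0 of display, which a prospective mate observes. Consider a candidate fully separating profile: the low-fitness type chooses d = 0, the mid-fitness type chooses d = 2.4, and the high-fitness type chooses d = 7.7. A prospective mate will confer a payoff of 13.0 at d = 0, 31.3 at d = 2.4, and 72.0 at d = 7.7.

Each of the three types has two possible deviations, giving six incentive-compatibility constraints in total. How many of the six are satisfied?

5

Low-fitness (own payoff 13.0): to d=2.4 gives 31.3 − 9.6×2.4 = 8.26 → no gain ✓; to d=7.7 gives 72.0 − 9.6×7.7 = -1.92 → no gain ✓.
High-fitness (own payoff 72.0 − 2.7×7.7 = 51.21): to d=0 gives 13.0 → no gain ✓; to d=2.4 gives 31.3 − 2.7×2.4 = 24.82 → no gain ✓.
Mid-fitness (own payoff 31.3 − 6.3×2.4 = 16.18): to d=0 gives 13.0 → no gain ✓; to d=7.7 gives 72.0 − 6.3×7.7 = 23.49 → profitable ✗.
5 of the 6 constraints hold; not an equilibrium.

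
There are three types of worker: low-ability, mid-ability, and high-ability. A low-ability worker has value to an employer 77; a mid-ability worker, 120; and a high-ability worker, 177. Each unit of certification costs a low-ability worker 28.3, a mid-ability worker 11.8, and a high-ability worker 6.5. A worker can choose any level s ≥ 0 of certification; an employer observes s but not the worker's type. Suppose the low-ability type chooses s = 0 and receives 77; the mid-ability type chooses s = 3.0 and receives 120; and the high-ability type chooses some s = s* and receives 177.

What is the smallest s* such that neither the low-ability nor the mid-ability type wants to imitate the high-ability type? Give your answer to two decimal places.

Low-ability type (on-path payoff 77) won't mimic when 77 ≥ 177 − 28.3·s*, i.e. s* ≥ 3.53.
Mid-ability type (on-path payoff 120 − 11.8×3.0 = 84.6) won't mimic when 84.6 ≥ 177 − 11.8·s*, i.e. s* ≥ 7.83.
Both must hold, so s* = max(3.53, 7.83) = 7.83. The mid-ability type's constraint binds.

7.83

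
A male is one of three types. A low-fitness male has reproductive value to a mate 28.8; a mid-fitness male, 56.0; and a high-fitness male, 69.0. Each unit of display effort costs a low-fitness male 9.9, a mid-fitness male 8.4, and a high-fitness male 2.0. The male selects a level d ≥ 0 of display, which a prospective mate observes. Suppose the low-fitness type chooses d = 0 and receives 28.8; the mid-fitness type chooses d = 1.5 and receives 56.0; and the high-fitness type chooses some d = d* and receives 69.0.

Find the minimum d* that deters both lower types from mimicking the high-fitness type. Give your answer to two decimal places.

Mid-fitness type (on-path payoff 56.0 − 8.4×1.5 = 43.4) won't mimic when 43.4 ≥ 69.0 − 8.4·d*, i.e. d* ≥ 3.05.
Low-fitness type (on-path payoff 28.8) won't mimic when 28.8 ≥ 69.0 − 9.9·d*, i.e. d* ≥ 4.06.
Both must hold, so d* = max(4.06, 3.05) = 4.06. The low-fitness type's constraint binds.

4.06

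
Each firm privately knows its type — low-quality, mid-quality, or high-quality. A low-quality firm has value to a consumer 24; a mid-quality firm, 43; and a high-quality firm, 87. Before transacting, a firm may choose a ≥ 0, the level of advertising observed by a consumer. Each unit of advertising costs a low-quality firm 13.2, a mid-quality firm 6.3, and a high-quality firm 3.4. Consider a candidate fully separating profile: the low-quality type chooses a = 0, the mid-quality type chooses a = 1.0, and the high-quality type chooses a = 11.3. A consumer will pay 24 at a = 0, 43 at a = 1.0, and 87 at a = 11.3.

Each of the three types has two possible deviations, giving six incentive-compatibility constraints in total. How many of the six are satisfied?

5

Mid-quality (own payoff 43 − 6.3×1.0 = 36.7): to a=0 gives 24 → no gain ✓; to a=11.3 gives 87 − 6.3×11.3 = 15.81 → no gain ✓.
High-quality (own payoff 87 − 3.4×11.3 = 48.58): to a=0 gives 24 → no gain ✓; to a=1.0 gives 43 − 3.4×1.0 = 39.6 → no gain ✓.
Low-quality (own payoff 24): to a=1.0 gives 43 − 13.2×1.0 = 29.8 → profitable ✗; to a=11.3 gives 87 − 13.2×11.3 = -62.16 → no gain ✓.
5 of the 6 constraints hold; not an equilibrium.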